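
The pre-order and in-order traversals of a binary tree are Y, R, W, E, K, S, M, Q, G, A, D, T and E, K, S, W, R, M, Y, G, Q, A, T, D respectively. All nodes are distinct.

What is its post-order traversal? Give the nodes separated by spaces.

The first element of pre-order is the root; it splits in-order into left and right subtrees.
Root Y: left subtree has 6 nodes {E, K, S, W, R, M}, right has 5 {G, Q, A, T, D}.
  Root R: left subtree has 4 nodes {E, K, S, W}, right has 1 {M}.
    Root W: left subtree has 3 nodes {E, K, S}, right has 0 { }.
      Root E: left subtree has 0 nodes { }, right has 2 {K, S}.
        Root K: left subtree has 0 nodes { }, right has 1 {S}.
  Root Q: left subtree has 1 node {G}, right has 3 {A, T, D}.
    Root A: left subtree has 0 nodes { }, right has 2 {T, D}.
      Root D: left subtree has 1 node {T}, right has 0 { }.

S K E W M R G T D A Q Y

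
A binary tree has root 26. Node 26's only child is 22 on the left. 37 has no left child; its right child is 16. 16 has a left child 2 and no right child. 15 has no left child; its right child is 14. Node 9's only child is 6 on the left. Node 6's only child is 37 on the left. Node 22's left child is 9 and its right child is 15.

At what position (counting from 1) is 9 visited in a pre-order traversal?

Pre-order visits the node, then its left subtree, then its right subtree.
Visit 26.
At 26: go left to 22.
  Visit 22.
  At 22: go left to 9.
    Visit 9.
    At 9: go left to 6.
      Visit 6.
      At 6: go left to 37.
        Visit 37.
        At 37: no left child.
        At 37: go right to 16.
          Visit 16.
          At 16: go left to 2.
            2 is a leaf — visit 2.
          At 16: no right child.
      At 6: no right child.
    At 9: no right child.
  At 22: go right to 15.
    Visit 15.
    At 15: no left child.
    At 15: go right to 14.
      14 is a leaf — visit 14.
At 26: no right child.
Full pre-order sequence: 26, 22, 9, 6, 37, 16, 2, 15, 14.

3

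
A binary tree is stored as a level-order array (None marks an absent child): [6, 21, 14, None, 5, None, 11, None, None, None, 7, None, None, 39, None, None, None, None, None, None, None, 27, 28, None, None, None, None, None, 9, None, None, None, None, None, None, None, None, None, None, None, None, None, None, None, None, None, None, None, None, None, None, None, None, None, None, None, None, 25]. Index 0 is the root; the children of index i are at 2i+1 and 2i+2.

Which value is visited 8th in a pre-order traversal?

11

Pre-order visits the node, then its left subtree, then its right subtree.
Visit 6.
At 6: go left to 21.
  Visit 21.
  At 21: no left child.
  At 21: go right to 5.
    Visit 5.
    At 5: no left child.
    At 5: go right to 7.
      Visit 7.
      At 7: go left to 27.
        27 is a leaf — visit 27.
      At 7: go right to 28.
        28 is a leaf — visit 28.
At 6: go right to 14.
  Visit 14.
  At 14: no left child.
  At 14: go right to 11.
    Visit 11.
    At 11: go left to 39.
      Visit 39.
      At 39: no left child.
      At 39: go right to 9.
        Visit 9.
        At 9: go left to 25.
          25 is a leaf — visit 25.
        At 9: no right child.
    At 11: no right child.
Full pre-order sequence: 6, 21, 5, 7, 27, 28, 14, 11, 39, 9, 25.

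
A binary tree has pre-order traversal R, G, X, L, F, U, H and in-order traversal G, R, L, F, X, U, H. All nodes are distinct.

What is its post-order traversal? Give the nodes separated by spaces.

The first element of pre-order is the root; it splits in-order into left and right subtrees.
Root R: left subtree has 1 node {G}, right has 5 {L, F, X, U, H}.
  Root X: left subtree has 2 nodes {L, F}, right has 2 {U, H}.
    Root L: left subtree has 0 nodes { }, right has 1 {F}.
    Root U: left subtree has 0 nodes { }, right has 1 {H}.

G F L H U X R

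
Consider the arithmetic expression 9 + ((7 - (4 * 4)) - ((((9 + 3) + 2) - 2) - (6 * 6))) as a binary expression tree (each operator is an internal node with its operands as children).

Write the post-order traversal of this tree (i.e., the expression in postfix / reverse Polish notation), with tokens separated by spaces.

Post-order on an expression tree gives postfix notation: for each operator, emit left operand, right operand, then the operator.

9 7 4 4 * - 9 3 + 2 + 2 - 6 6 * - - +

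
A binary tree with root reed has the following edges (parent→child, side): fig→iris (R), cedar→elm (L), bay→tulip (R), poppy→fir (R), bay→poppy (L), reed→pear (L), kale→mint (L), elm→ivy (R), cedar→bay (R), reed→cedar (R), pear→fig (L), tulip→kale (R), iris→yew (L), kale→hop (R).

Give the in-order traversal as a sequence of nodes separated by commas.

In-order visits the left subtree, then the node, then the right subtree.
At reed: go left to pear.
  At pear: go left to fig.
    At fig: no left child.
    Visit fig.
    At fig: go right to iris.
      At iris: go left to yew.
        yew is a leaf — visit yew.
      Visit iris.
      At iris: no right child.
  Visit pear.
  At pear: no right child.
Visit reed.
At reed: go right to cedar.
  At cedar: go left to elm.
    At elm: no left child.
    Visit elm.
    At elm: go right to ivy.
      ivy is a leaf — visit ivy.
  Visit cedar.
  At cedar: go right to bay.
    At bay: go left to poppy.
      At poppy: no left child.
      Visit poppy.
      At poppy: go right to fir.
        fir is a leaf — visit fir.
    Visit bay.
    At bay: go right to tulip.
      At tulip: no left child.
      Visit tulip.
      At tulip: go right to kale.
        At kale: go left to mint.
          mint is a leaf — visit mint.
        Visit kale.
        At kale: go right to hop.
          hop is a leaf — visit hop.

fig, yew, iris, pear, reed, elm, ivy, cedar, poppy, fir, bay, tulip, mint, kale, hop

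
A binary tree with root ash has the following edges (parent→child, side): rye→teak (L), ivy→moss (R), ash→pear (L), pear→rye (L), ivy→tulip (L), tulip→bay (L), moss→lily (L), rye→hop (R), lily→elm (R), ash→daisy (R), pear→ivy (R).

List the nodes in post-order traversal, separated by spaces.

Post-order visits the left subtree, then the right subtree, then the node.
At ash: go left to pear.
  At pear: go left to rye.
    At rye: go left to teak.
      teak is a leaf — visit teak.
    At rye: go right to hop.
      hop is a leaf — visit hop.
    Visit rye.
  At pear: go right to ivy.
    At ivy: go left to tulip.
      At tulip: go left to bay.
        bay is a leaf — visit bay.
      At tulip: no right child.
      Visit tulip.
    At ivy: go right to moss.
      At moss: go left to lily.
        At lily: no left child.
        At lily: go right to elm.
          elm is a leaf — visit elm.
        Visit lily.
      At moss: no right child.
      Visit moss.
    Visit ivy.
  Visit pear.
At ash: go right to daisy.
  daisy is a leaf — visit daisy.
Visit ash.

teak hop rye bay tulip elm lily moss ivy pear daisy ash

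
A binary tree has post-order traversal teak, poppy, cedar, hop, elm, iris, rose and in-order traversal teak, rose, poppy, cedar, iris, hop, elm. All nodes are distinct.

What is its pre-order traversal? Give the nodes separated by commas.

The last element of post-order is the root; it splits in-order into left and right subtrees.
Root rose: left subtree has 1 node {teak}, right has 5 {poppy, cedar, iris, hop, elm}.
  Root iris: left subtree has 2 nodes {poppy, cedar}, right has 2 {hop, elm}.
    Root cedar: left subtree has 1 node {poppy}, right has 0 { }.
    Root elm: left subtree has 1 node {hop}, right has 0 { }.

rose, teak, iris, cedar, poppy, elm, hop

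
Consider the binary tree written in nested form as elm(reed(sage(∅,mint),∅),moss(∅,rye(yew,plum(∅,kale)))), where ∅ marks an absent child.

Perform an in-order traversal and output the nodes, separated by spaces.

sage mint reed elm moss yew rye plum kale

In-order visits the left subtree, then the node, then the right subtree.
At elm: go left to reed.
  At reed: go left to sage.
    At sage: no left child.
    Visit sage.
    At sage: go right to mint.
      mint is a leaf — visit mint.
  Visit reed.
  At reed: no right child.
Visit elm.
At elm: go right to moss.
  At moss: no left child.
  Visit moss.
  At moss: go right to rye.
    At rye: go left to yew.
      yew is a leaf — visit yew.
    Visit rye.
    At rye: go right to plum.
      At plum: no left child.
      Visit plum.
      At plum: go right to kale.
        kale is a leaf — visit kale.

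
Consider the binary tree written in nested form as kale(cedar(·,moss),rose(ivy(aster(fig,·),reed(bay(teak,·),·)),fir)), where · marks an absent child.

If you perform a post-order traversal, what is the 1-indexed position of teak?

5

Post-order visits the left subtree, then the right subtree, then the node.
At kale: go left to cedar.
  At cedar: no left child.
  At cedar: go right to moss.
    moss is a leaf — visit moss.
  Visit cedar.
At kale: go right to rose.
  At rose: go left to ivy.
    At ivy: go left to aster.
      At aster: go left to fig.
        fig is a leaf — visit fig.
      At aster: no right child.
      Visit aster.
    At ivy: go right to reed.
      At reed: go left to bay.
        At bay: go left to teak.
          teak is a leaf — visit teak.
        At bay: no right child.
        Visit bay.
      At reed: no right child.
      Visit reed.
    Visit ivy.
  At rose: go right to fir.
    fir is a leaf — visit fir.
  Visit rose.
Visit kale.
Full post-order sequence: moss, cedar, fig, aster, teak, bay, reed, ivy, fir, rose, kale.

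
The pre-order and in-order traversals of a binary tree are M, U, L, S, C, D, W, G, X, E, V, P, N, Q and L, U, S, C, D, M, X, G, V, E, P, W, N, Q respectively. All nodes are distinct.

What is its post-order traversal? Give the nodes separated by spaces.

The first element of pre-order is the root; it splits in-order into left and right subtrees.
Root M: left subtree has 5 nodes {L, U, S, C, D}, right has 8 {X, G, V, E, P, W, N, Q}.
  Root U: left subtree has 1 node {L}, right has 3 {S, C, D}.
    Root S: left subtree has 0 nodes { }, right has 2 {C, D}.
      Root C: left subtree has 0 nodes { }, right has 1 {D}.
  Root W: left subtree has 5 nodes {X, G, V, E, P}, right has 2 {N, Q}.
    Root G: left subtree has 1 node {X}, right has 3 {V, E, P}.
      Root E: left subtree has 1 node {V}, right has 1 {P}.
    Root N: left subtree has 0 nodes { }, right has 1 {Q}.

L D C S U X V P E G Q N W M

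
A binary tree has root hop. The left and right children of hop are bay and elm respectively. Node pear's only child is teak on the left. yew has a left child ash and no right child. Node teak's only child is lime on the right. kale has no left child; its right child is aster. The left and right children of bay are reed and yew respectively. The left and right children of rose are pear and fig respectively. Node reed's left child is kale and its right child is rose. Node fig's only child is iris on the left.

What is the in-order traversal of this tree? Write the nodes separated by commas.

In-order visits the left subtree, then the node, then the right subtree.
At hop: go left to bay.
  At bay: go left to reed.
    At reed: go left to kale.
      At kale: no left child.
      Visit kale.
      At kale: go right to aster.
        aster is a leaf — visit aster.
    Visit reed.
    At reed: go right to rose.
      At rose: go left to pear.
        At pear: go left to teak.
          At teak: no left child.
          Visit teak.
          At teak: go right to lime.
            lime is a leaf — visit lime.
        Visit pear.
        At pear: no right child.
      Visit rose.
      At rose: go right to fig.
        At fig: go left to iris.
          iris is a leaf — visit iris.
        Visit fig.
        At fig: no right child.
  Visit bay.
  At bay: go right to yew.
    At yew: go left to ash.
      ash is a leaf — visit ash.
    Visit yew.
    At yew: no right child.
Visit hop.
At hop: go right to elm.
  elm is a leaf — visit elm.

kale, aster, reed, teak, lime, pear, rose, iris, fig, bay, ash, yew, hop, elm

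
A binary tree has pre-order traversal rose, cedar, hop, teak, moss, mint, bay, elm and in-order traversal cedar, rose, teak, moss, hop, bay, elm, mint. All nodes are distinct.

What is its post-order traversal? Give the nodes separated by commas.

The first element of pre-order is the root; it splits in-order into left and right subtrees.
Root rose: left subtree has 1 node {cedar}, right has 6 {teak, moss, hop, bay, elm, mint}.
  Root hop: left subtree has 2 nodes {teak, moss}, right has 3 {bay, elm, mint}.
    Root teak: left subtree has 0 nodes { }, right has 1 {moss}.
    Root mint: left subtree has 2 nodes {bay, elm}, right has 0 { }.
      Root bay: left subtree has 0 nodes { }, right has 1 {elm}.

cedar, moss, teak, elm, bay, mint, hop, rose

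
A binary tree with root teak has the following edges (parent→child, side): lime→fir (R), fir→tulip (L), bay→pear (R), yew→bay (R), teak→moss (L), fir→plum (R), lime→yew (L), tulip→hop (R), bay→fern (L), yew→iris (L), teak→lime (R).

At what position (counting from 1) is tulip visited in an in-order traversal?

In-order visits the left subtree, then the node, then the right subtree.
At teak: go left to moss.
  moss is a leaf — visit moss.
Visit teak.
At teak: go right to lime.
  At lime: go left to yew.
    At yew: go left to iris.
      iris is a leaf — visit iris.
    Visit yew.
    At yew: go right to bay.
      At bay: go left to fern.
        fern is a leaf — visit fern.
      Visit bay.
      At bay: go right to pear.
        pear is a leaf — visit pear.
  Visit lime.
  At lime: go right to fir.
    At fir: go left to tulip.
      At tulip: no left child.
      Visit tulip.
      At tulip: go right to hop.
        hop is a leaf — visit hop.
    Visit fir.
    At fir: go right to plum.
      plum is a leaf — visit plum.
Full in-order sequence: moss, teak, iris, yew, fern, bay, pear, lime, tulip, hop, fir, plum.

9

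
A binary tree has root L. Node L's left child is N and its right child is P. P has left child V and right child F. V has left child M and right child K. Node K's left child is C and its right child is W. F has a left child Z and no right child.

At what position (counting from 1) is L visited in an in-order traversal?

2

In-order visits the left subtree, then the node, then the right subtree.
At L: go left to N.
  N is a leaf — visit N.
Visit L.
At L: go right to P.
  At P: go left to V.
    At V: go left to M.
      M is a leaf — visit M.
    Visit V.
    At V: go right to K.
      At K: go left to C.
        C is a leaf — visit C.
      Visit K.
      At K: go right to W.
        W is a leaf — visit W.
  Visit P.
  At P: go right to F.
    At F: go left to Z.
      Z is a leaf — visit Z.
    Visit F.
    At F: no right child.
Full in-order sequence: N, L, M, V, C, K, W, P, Z, F.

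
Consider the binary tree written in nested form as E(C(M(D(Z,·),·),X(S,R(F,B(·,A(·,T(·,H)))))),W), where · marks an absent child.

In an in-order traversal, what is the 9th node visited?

In-order visits the left subtree, then the node, then the right subtree.
At E: go left to C.
  At C: go left to M.
    At M: go left to D.
      At D: go left to Z.
        Z is a leaf — visit Z.
      Visit D.
      At D: no right child.
    Visit M.
    At M: no right child.
  Visit C.
  At C: go right to X.
    At X: go left to S.
      S is a leaf — visit S.
    Visit X.
    At X: go right to R.
      At R: go left to F.
        F is a leaf — visit F.
      Visit R.
      At R: go right to B.
        At B: no left child.
        Visit B.
        At B: go right to A.
          At A: no left child.
          Visit A.
          At A: go right to T.
            At T: no left child.
            Visit T.
            At T: go right to H.
              H is a leaf — visit H.
Visit E.
At E: go right to W.
  W is a leaf — visit W.
Full in-order sequence: Z, D, M, C, S, X, F, R, B, A, T, H, E, W.

B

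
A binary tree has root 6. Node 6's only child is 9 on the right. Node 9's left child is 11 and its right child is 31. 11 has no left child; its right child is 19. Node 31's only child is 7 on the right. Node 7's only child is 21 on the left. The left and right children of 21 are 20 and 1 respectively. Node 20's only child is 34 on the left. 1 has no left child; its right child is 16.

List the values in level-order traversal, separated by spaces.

Level-order visits nodes level by level from the root, left to right within each level.
Level 0: 6
Level 1: 9
Level 2: 11, 31
Level 3: 19, 7
Level 4: 21
Level 5: 20, 1
Level 6: 34, 16

6 9 11 31 19 7 21 20 1 34 16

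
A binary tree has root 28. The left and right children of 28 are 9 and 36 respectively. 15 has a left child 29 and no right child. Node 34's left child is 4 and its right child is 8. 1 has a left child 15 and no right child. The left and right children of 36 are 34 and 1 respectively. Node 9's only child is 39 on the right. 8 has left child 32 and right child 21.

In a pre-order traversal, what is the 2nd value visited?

Pre-order visits the node, then its left subtree, then its right subtree.
Visit 28.
At 28: go left to 9.
  Visit 9.
  At 9: no left child.
  At 9: go right to 39.
    39 is a leaf — visit 39.
At 28: go right to 36.
  Visit 36.
  At 36: go left to 34.
    Visit 34.
    At 34: go left to 4.
      4 is a leaf — visit 4.
    At 34: go right to 8.
      Visit 8.
      At 8: go left to 32.
        32 is a leaf — visit 32.
      At 8: go right to 21.
        21 is a leaf — visit 21.
  At 36: go right to 1.
    Visit 1.
    At 1: go left to 15.
      Visit 15.
      At 15: go left to 29.
        29 is a leaf — visit 29.
      At 15: no right child.
    At 1: no right child.
Full pre-order sequence: 28, 9, 39, 36, 34, 4, 8, 32, 21, 1, 15, 29.

9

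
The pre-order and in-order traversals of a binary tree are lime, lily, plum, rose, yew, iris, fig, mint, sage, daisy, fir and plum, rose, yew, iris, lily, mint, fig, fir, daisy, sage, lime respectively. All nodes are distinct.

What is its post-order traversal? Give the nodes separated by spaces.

The first element of pre-order is the root; it splits in-order into left and right subtrees.
Root lime: left subtree has 10 nodes {plum, rose, yew, iris, lily, mint, fig, fir, daisy, sage}, right has 0 { }.
  Root lily: left subtree has 4 nodes {plum, rose, yew, iris}, right has 5 {mint, fig, fir, daisy, sage}.
    Root plum: left subtree has 0 nodes { }, right has 3 {rose, yew, iris}.
      Root rose: left subtree has 0 nodes { }, right has 2 {yew, iris}.
        Root yew: left subtree has 0 nodes { }, right has 1 {iris}.
    Root fig: left subtree has 1 node {mint}, right has 3 {fir, daisy, sage}.
      Root sage: left subtree has 2 nodes {fir, daisy}, right has 0 { }.
        Root daisy: left subtree has 1 node {fir}, right has 0 { }.

iris yew rose plum mint fir daisy sage fig lily lime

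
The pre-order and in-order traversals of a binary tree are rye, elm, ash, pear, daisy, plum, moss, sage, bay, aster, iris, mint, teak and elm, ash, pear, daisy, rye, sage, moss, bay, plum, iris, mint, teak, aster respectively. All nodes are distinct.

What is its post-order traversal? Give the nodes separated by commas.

daisy, pear, ash, elm, sage, bay, moss, teak, mint, iris, aster, plum, rye

The first element of pre-order is the root; it splits in-order into left and right subtrees.
Root rye: left subtree has 4 nodes {elm, ash, pear, daisy}, right has 8 {sage, moss, bay, plum, iris, mint, teak, aster}.
  Root elm: left subtree has 0 nodes { }, right has 3 {ash, pear, daisy}.
    Root ash: left subtree has 0 nodes { }, right has 2 {pear, daisy}.
      Root pear: left subtree has 0 nodes { }, right has 1 {daisy}.
  Root plum: left subtree has 3 nodes {sage, moss, bay}, right has 4 {iris, mint, teak, aster}.
    Root moss: left subtree has 1 node {sage}, right has 1 {bay}.
    Root aster: left subtree has 3 nodes {iris, mint, teak}, right has 0 { }.
      Root iris: left subtree has 0 nodes { }, right has 2 {mint, teak}.
        Root mint: left subtree has 0 nodes { }, right has 1 {teak}.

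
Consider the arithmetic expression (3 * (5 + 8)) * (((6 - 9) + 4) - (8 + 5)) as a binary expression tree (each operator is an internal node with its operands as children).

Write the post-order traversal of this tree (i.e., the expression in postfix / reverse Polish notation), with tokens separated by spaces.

Post-order on an expression tree gives postfix notation: for each operator, emit left operand, right operand, then the operator.

3 5 8 + * 6 9 - 4 + 8 5 + - *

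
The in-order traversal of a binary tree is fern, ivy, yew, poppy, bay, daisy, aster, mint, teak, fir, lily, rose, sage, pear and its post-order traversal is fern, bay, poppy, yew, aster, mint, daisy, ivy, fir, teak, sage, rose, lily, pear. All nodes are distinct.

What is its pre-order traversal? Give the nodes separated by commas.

pear, lily, teak, ivy, fern, daisy, yew, poppy, bay, mint, aster, fir, rose, sage

The last element of post-order is the root; it splits in-order into left and right subtrees.
Root pear: left subtree has 13 nodes {fern, ivy, yew, poppy, bay, daisy, aster, mint, teak, fir, lily, rose, sage}, right has 0 { }.
  Root lily: left subtree has 10 nodes {fern, ivy, yew, poppy, bay, daisy, aster, mint, teak, fir}, right has 2 {rose, sage}.
    Root teak: left subtree has 8 nodes {fern, ivy, yew, poppy, bay, daisy, aster, mint}, right has 1 {fir}.
      Root ivy: left subtree has 1 node {fern}, right has 6 {yew, poppy, bay, daisy, aster, mint}.
        Root daisy: left subtree has 3 nodes {yew, poppy, bay}, right has 2 {aster, mint}.
          Root yew: left subtree has 0 nodes { }, right has 2 {poppy, bay}.
            Root poppy: left subtree has 0 nodes { }, right has 1 {bay}.
          Root mint: left subtree has 1 node {aster}, right has 0 { }.
    Root rose: left subtree has 0 nodes { }, right has 1 {sage}.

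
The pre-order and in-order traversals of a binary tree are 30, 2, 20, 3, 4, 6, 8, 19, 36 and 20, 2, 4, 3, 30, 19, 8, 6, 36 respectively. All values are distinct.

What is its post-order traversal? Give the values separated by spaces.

The first element of pre-order is the root; it splits in-order into left and right subtrees.
Root 30: left subtree has 4 nodes {20, 2, 4, 3}, right has 4 {19, 8, 6, 36}.
  Root 2: left subtree has 1 node {20}, right has 2 {4, 3}.
    Root 3: left subtree has 1 node {4}, right has 0 { }.
  Root 6: left subtree has 2 nodes {19, 8}, right has 1 {36}.
    Root 8: left subtree has 1 node {19}, right has 0 { }.

20 4 3 2 19 8 36 6 30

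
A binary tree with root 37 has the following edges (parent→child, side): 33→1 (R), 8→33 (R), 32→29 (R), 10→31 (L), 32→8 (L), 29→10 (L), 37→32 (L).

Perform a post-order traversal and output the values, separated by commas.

1, 33, 8, 31, 10, 29, 32, 37

Post-order visits the left subtree, then the right subtree, then the node.
At 37: go left to 32.
  At 32: go left to 8.
    At 8: no left child.
    At 8: go right to 33.
      At 33: no left child.
      At 33: go right to 1.
        1 is a leaf — visit 1.
      Visit 33.
    Visit 8.
  At 32: go right to 29.
    At 29: go left to 10.
      At 10: go left to 31.
        31 is a leaf — visit 31.
      At 10: no right child.
      Visit 10.
    At 29: no right child.
    Visit 29.
  Visit 32.
At 37: no right child.
Visit 37.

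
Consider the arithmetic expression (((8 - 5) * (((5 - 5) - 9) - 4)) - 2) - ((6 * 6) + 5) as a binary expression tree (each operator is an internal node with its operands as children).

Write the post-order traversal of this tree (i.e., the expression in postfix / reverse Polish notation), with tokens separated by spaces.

Post-order on an expression tree gives postfix notation: for each operator, emit left operand, right operand, then the operator.

8 5 - 5 5 - 9 - 4 - * 2 - 6 6 * 5 + -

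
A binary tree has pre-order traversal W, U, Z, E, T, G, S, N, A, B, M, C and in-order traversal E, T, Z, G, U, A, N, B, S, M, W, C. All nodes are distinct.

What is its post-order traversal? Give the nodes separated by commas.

The first element of pre-order is the root; it splits in-order into left and right subtrees.
Root W: left subtree has 10 nodes {E, T, Z, G, U, A, N, B, S, M}, right has 1 {C}.
  Root U: left subtree has 4 nodes {E, T, Z, G}, right has 5 {A, N, B, S, M}.
    Root Z: left subtree has 2 nodes {E, T}, right has 1 {G}.
      Root E: left subtree has 0 nodes { }, right has 1 {T}.
    Root S: left subtree has 3 nodes {A, N, B}, right has 1 {M}.
      Root N: left subtree has 1 node {A}, right has 1 {B}.

T, E, G, Z, A, B, N, M, S, U, C, W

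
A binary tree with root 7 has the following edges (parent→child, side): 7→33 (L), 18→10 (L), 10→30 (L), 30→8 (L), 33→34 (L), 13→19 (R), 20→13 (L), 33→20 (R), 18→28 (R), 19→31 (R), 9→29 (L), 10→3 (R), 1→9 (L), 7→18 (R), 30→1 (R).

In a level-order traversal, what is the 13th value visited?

1

Level-order visits nodes level by level from the root, left to right within each level.
Level 0: 7
Level 1: 33, 18
Level 2: 34, 20, 10, 28
Level 3: 13, 30, 3
Level 4: 19, 8, 1
Level 5: 31, 9
Level 6: 29
Full level-order sequence: 7, 33, 18, 34, 20, 10, 28, 13, 30, 3, 19, 8, 1, 31, 9, 29.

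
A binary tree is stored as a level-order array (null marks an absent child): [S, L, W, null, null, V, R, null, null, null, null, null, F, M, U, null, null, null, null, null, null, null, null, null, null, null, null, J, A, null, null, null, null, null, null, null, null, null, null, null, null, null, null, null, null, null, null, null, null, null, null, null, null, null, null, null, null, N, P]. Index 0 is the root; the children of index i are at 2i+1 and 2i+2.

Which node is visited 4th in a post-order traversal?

J

Post-order visits the left subtree, then the right subtree, then the node.
At S: go left to L.
  L is a leaf — visit L.
At S: go right to W.
  At W: go left to V.
    At V: no left child.
    At V: go right to F.
      F is a leaf — visit F.
    Visit V.
  At W: go right to R.
    At R: go left to M.
      At M: go left to J.
        J is a leaf — visit J.
      At M: go right to A.
        At A: go left to N.
          N is a leaf — visit N.
        At A: go right to P.
          P is a leaf — visit P.
        Visit A.
      Visit M.
    At R: go right to U.
      U is a leaf — visit U.
    Visit R.
  Visit W.
Visit S.
Full post-order sequence: L, F, V, J, N, P, A, M, U, R, W, S.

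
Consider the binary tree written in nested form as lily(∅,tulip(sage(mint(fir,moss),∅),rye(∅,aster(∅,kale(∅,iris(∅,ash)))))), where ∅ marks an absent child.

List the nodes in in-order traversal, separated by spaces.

In-order visits the left subtree, then the node, then the right subtree.
At lily: no left child.
Visit lily.
At lily: go right to tulip.
  At tulip: go left to sage.
    At sage: go left to mint.
      At mint: go left to fir.
        fir is a leaf — visit fir.
      Visit mint.
      At mint: go right to moss.
        moss is a leaf — visit moss.
    Visit sage.
    At sage: no right child.
  Visit tulip.
  At tulip: go right to rye.
    At rye: no left child.
    Visit rye.
    At rye: go right to aster.
      At aster: no left child.
      Visit aster.
      At aster: go right to kale.
        At kale: no left child.
        Visit kale.
        At kale: go right to iris.
          At iris: no left child.
          Visit iris.
          At iris: go right to ash.
            ash is a leaf — visit ash.

lily fir mint moss sage tulip rye aster kale iris ash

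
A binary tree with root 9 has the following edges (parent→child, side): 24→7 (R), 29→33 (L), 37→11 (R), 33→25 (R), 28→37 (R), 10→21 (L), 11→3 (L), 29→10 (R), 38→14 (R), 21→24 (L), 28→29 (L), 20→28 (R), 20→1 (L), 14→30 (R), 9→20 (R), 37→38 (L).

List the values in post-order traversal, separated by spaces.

1 25 33 7 24 21 10 29 30 14 38 3 11 37 28 20 9

Post-order visits the left subtree, then the right subtree, then the node.
At 9: no left child.
At 9: go right to 20.
  At 20: go left to 1.
    1 is a leaf — visit 1.
  At 20: go right to 28.
    At 28: go left to 29.
      At 29: go left to 33.
        At 33: no left child.
        At 33: go right to 25.
          25 is a leaf — visit 25.
        Visit 33.
      At 29: go right to 10.
        At 10: go left to 21.
          At 21: go left to 24.
            At 24: no left child.
            At 24: go right to 7.
              7 is a leaf — visit 7.
            Visit 24.
          At 21: no right child.
          Visit 21.
        At 10: no right child.
        Visit 10.
      Visit 29.
    At 28: go right to 37.
      At 37: go left to 38.
        At 38: no left child.
        At 38: go right to 14.
          At 14: no left child.
          At 14: go right to 30.
            30 is a leaf — visit 30.
          Visit 14.
        Visit 38.
      At 37: go right to 11.
        At 11: go left to 3.
          3 is a leaf — visit 3.
        At 11: no right child.
        Visit 11.
      Visit 37.
    Visit 28.
  Visit 20.
Visit 9.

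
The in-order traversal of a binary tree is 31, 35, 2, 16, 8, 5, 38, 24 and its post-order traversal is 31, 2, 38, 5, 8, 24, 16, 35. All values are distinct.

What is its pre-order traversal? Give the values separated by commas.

The last element of post-order is the root; it splits in-order into left and right subtrees.
Root 35: left subtree has 1 node {31}, right has 6 {2, 16, 8, 5, 38, 24}.
  Root 16: left subtree has 1 node {2}, right has 4 {8, 5, 38, 24}.
    Root 24: left subtree has 3 nodes {8, 5, 38}, right has 0 { }.
      Root 8: left subtree has 0 nodes { }, right has 2 {5, 38}.
        Root 5: left subtree has 0 nodes { }, right has 1 {38}.

35, 31, 16, 2, 24, 8, 5, 38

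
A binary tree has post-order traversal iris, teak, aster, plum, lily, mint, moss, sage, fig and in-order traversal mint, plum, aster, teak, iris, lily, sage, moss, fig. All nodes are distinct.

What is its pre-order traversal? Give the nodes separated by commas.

The last element of post-order is the root; it splits in-order into left and right subtrees.
Root fig: left subtree has 8 nodes {mint, plum, aster, teak, iris, lily, sage, moss}, right has 0 { }.
  Root sage: left subtree has 6 nodes {mint, plum, aster, teak, iris, lily}, right has 1 {moss}.
    Root mint: left subtree has 0 nodes { }, right has 5 {plum, aster, teak, iris, lily}.
      Root lily: left subtree has 4 nodes {plum, aster, teak, iris}, right has 0 { }.
        Root plum: left subtree has 0 nodes { }, right has 3 {aster, teak, iris}.
          Root aster: left subtree has 0 nodes { }, right has 2 {teak, iris}.
            Root teak: left subtree has 0 nodes { }, right has 1 {iris}.

fig, sage, mint, lily, plum, aster, teak, iris, moss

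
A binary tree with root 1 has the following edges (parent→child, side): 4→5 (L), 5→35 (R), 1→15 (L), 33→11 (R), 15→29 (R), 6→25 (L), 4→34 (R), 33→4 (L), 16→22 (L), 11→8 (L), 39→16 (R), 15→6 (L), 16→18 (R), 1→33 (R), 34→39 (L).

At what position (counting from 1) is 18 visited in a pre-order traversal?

14

Pre-order visits the node, then its left subtree, then its right subtree.
Visit 1.
At 1: go left to 15.
  Visit 15.
  At 15: go left to 6.
    Visit 6.
    At 6: go left to 25.
      25 is a leaf — visit 25.
    At 6: no right child.
  At 15: go right to 29.
    29 is a leaf — visit 29.
At 1: go right to 33.
  Visit 33.
  At 33: go left to 4.
    Visit 4.
    At 4: go left to 5.
      Visit 5.
      At 5: no left child.
      At 5: go right to 35.
        35 is a leaf — visit 35.
    At 4: go right to 34.
      Visit 34.
      At 34: go left to 39.
        Visit 39.
        At 39: no left child.
        At 39: go right to 16.
          Visit 16.
          At 16: go left to 22.
            22 is a leaf — visit 22.
          At 16: go right to 18.
            18 is a leaf — visit 18.
      At 34: no right child.
  At 33: go right to 11.
    Visit 11.
    At 11: go left to 8.
      8 is a leaf — visit 8.
    At 11: no right child.
Full pre-order sequence: 1, 15, 6, 25, 29, 33, 4, 5, 35, 34, 39, 16, 22, 18, 11, 8.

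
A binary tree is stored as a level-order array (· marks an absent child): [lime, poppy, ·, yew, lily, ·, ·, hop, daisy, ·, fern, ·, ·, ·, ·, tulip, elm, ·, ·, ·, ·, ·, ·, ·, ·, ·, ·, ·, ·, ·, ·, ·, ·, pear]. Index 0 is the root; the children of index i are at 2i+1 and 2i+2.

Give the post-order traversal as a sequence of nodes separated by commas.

tulip, pear, elm, hop, daisy, yew, fern, lily, poppy, lime

Post-order visits the left subtree, then the right subtree, then the node.
At lime: go left to poppy.
  At poppy: go left to yew.
    At yew: go left to hop.
      At hop: go left to tulip.
        tulip is a leaf — visit tulip.
      At hop: go right to elm.
        At elm: go left to pear.
          pear is a leaf — visit pear.
        At elm: no right child.
        Visit elm.
      Visit hop.
    At yew: go right to daisy.
      daisy is a leaf — visit daisy.
    Visit yew.
  At poppy: go right to lily.
    At lily: no left child.
    At lily: go right to fern.
      fern is a leaf — visit fern.
    Visit lily.
  Visit poppy.
At lime: no right child.
Visit lime.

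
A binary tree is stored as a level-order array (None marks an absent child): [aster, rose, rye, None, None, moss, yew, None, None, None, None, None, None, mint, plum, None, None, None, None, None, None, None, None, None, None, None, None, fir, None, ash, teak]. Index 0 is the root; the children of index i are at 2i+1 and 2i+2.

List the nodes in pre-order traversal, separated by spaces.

Pre-order visits the node, then its left subtree, then its right subtree.
Visit aster.
At aster: go left to rose.
  rose is a leaf — visit rose.
At aster: go right to rye.
  Visit rye.
  At rye: go left to moss.
    moss is a leaf — visit moss.
  At rye: go right to yew.
    Visit yew.
    At yew: go left to mint.
      Visit mint.
      At mint: go left to fir.
        fir is a leaf — visit fir.
      At mint: no right child.
    At yew: go right to plum.
      Visit plum.
      At plum: go left to ash.
        ash is a leaf — visit ash.
      At plum: go right to teak.
        teak is a leaf — visit teak.

aster rose rye moss yew mint fir plum ash teak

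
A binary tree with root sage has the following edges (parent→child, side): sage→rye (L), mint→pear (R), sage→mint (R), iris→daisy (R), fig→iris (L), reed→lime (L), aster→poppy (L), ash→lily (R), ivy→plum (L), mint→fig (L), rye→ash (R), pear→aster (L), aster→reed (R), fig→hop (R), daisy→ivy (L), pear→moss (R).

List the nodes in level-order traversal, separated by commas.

Level-order visits nodes level by level from the root, left to right within each level.
Level 0: sage
Level 1: rye, mint
Level 2: ash, fig, pear
Level 3: lily, iris, hop, aster, moss
Level 4: daisy, poppy, reed
Level 5: ivy, lime
Level 6: plum

sage, rye, mint, ash, fig, pear, lily, iris, hop, aster, moss, daisy, poppy, reed, ivy, lime, plum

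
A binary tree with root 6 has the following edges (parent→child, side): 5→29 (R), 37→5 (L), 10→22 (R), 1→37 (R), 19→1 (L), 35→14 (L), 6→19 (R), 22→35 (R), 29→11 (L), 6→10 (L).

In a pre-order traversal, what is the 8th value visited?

Pre-order visits the node, then its left subtree, then its right subtree.
Visit 6.
At 6: go left to 10.
  Visit 10.
  At 10: no left child.
  At 10: go right to 22.
    Visit 22.
    At 22: no left child.
    At 22: go right to 35.
      Visit 35.
      At 35: go left to 14.
        14 is a leaf — visit 14.
      At 35: no right child.
At 6: go right to 19.
  Visit 19.
  At 19: go left to 1.
    Visit 1.
    At 1: no left child.
    At 1: go right to 37.
      Visit 37.
      At 37: go left to 5.
        Visit 5.
        At 5: no left child.
        At 5: go right to 29.
          Visit 29.
          At 29: go left to 11.
            11 is a leaf — visit 11.
          At 29: no right child.
      At 37: no right child.
  At 19: no right child.
Full pre-order sequence: 6, 10, 22, 35, 14, 19, 1, 37, 5, 29, 11.

37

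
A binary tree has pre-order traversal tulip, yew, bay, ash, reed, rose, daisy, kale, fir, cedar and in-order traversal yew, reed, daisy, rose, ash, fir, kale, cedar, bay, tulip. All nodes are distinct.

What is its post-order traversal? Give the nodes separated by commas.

daisy, rose, reed, fir, cedar, kale, ash, bay, yew, tulip

The first element of pre-order is the root; it splits in-order into left and right subtrees.
Root tulip: left subtree has 9 nodes {yew, reed, daisy, rose, ash, fir, kale, cedar, bay}, right has 0 { }.
  Root yew: left subtree has 0 nodes { }, right has 8 {reed, daisy, rose, ash, fir, kale, cedar, bay}.
    Root bay: left subtree has 7 nodes {reed, daisy, rose, ash, fir, kale, cedar}, right has 0 { }.
      Root ash: left subtree has 3 nodes {reed, daisy, rose}, right has 3 {fir, kale, cedar}.
        Root reed: left subtree has 0 nodes { }, right has 2 {daisy, rose}.
          Root rose: left subtree has 1 node {daisy}, right has 0 { }.
        Root kale: left subtree has 1 node {fir}, right has 1 {cedar}.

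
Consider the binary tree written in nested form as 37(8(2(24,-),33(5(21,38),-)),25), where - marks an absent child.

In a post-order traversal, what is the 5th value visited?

Post-order visits the left subtree, then the right subtree, then the node.
At 37: go left to 8.
  At 8: go left to 2.
    At 2: go left to 24.
      24 is a leaf — visit 24.
    At 2: no right child.
    Visit 2.
  At 8: go right to 33.
    At 33: go left to 5.
      At 5: go left to 21.
        21 is a leaf — visit 21.
      At 5: go right to 38.
        38 is a leaf — visit 38.
      Visit 5.
    At 33: no right child.
    Visit 33.
  Visit 8.
At 37: go right to 25.
  25 is a leaf — visit 25.
Visit 37.
Full post-order sequence: 24, 2, 21, 38, 5, 33, 8, 25, 37.

5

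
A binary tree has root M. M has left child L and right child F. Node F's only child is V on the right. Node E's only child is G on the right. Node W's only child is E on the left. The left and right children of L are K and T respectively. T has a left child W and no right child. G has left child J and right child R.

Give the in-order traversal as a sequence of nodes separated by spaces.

In-order visits the left subtree, then the node, then the right subtree.
At M: go left to L.
  At L: go left to K.
    K is a leaf — visit K.
  Visit L.
  At L: go right to T.
    At T: go left to W.
      At W: go left to E.
        At E: no left child.
        Visit E.
        At E: go right to G.
          At G: go left to J.
            J is a leaf — visit J.
          Visit G.
          At G: go right to R.
            R is a leaf — visit R.
      Visit W.
      At W: no right child.
    Visit T.
    At T: no right child.
Visit M.
At M: go right to F.
  At F: no left child.
  Visit F.
  At F: go right to V.
    V is a leaf — visit V.

K L E J G R W T M F V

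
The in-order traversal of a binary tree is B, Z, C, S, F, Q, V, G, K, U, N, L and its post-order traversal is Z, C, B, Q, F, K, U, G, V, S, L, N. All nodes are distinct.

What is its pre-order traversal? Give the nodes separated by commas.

N, S, B, C, Z, V, F, Q, G, U, K, L

The last element of post-order is the root; it splits in-order into left and right subtrees.
Root N: left subtree has 10 nodes {B, Z, C, S, F, Q, V, G, K, U}, right has 1 {L}.
  Root S: left subtree has 3 nodes {B, Z, C}, right has 6 {F, Q, V, G, K, U}.
    Root B: left subtree has 0 nodes { }, right has 2 {Z, C}.
      Root C: left subtree has 1 node {Z}, right has 0 { }.
    Root V: left subtree has 2 nodes {F, Q}, right has 3 {G, K, U}.
      Root F: left subtree has 0 nodes { }, right has 1 {Q}.
      Root G: left subtree has 0 nodes { }, right has 2 {K, U}.
        Root U: left subtree has 1 node {K}, right has 0 { }.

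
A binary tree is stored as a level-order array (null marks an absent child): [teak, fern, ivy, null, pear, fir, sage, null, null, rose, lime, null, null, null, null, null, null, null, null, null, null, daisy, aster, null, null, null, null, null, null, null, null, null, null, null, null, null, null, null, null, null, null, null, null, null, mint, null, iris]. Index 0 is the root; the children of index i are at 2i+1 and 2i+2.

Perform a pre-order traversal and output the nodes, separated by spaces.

teak fern pear rose lime daisy mint aster iris ivy fir sage

Pre-order visits the node, then its left subtree, then its right subtree.
Visit teak.
At teak: go left to fern.
  Visit fern.
  At fern: no left child.
  At fern: go right to pear.
    Visit pear.
    At pear: go left to rose.
      rose is a leaf — visit rose.
    At pear: go right to lime.
      Visit lime.
      At lime: go left to daisy.
        Visit daisy.
        At daisy: no left child.
        At daisy: go right to mint.
          mint is a leaf — visit mint.
      At lime: go right to aster.
        Visit aster.
        At aster: no left child.
        At aster: go right to iris.
          iris is a leaf — visit iris.
At teak: go right to ivy.
  Visit ivy.
  At ivy: go left to fir.
    fir is a leaf — visit fir.
  At ivy: go right to sage.
    sage is a leaf — visit sage.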